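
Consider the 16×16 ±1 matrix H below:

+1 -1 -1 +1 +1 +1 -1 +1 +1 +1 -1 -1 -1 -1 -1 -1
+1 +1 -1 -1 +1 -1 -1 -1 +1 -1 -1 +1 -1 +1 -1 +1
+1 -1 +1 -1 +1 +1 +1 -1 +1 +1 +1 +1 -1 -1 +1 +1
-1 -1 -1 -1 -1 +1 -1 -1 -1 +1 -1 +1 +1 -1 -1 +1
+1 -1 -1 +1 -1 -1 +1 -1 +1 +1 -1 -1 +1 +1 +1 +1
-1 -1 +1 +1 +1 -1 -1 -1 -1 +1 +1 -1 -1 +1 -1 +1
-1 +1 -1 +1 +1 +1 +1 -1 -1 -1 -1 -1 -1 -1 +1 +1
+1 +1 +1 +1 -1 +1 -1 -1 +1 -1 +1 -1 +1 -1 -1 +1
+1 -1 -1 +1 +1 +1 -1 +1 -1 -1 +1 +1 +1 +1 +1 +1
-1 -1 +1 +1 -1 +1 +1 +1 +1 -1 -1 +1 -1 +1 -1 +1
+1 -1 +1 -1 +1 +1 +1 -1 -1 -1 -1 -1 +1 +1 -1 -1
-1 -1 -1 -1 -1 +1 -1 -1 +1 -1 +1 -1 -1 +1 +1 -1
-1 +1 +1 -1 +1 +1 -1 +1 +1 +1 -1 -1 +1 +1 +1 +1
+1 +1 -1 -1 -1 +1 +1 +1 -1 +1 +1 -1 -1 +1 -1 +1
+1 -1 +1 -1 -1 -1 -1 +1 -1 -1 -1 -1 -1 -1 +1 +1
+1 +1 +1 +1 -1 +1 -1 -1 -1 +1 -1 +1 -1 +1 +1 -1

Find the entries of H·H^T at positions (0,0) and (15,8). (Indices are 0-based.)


Row 0 of H: [1, -1, -1, 1, 1, 1, -1, 1, 1, 1, -1, -1, -1, -1, -1, -1].
Row 8 of H: [1, -1, -1, 1, 1, 1, -1, 1, -1, -1, 1, 1, 1, 1, 1, 1].
Row 15 of H: [1, 1, 1, 1, -1, 1, -1, -1, -1, 1, -1, 1, -1, 1, 1, -1].
(H·H^T)[0][0] = Σ_j H[0][j]·H[0][j] = (1)² + (-1)² + (-1)² + (1)² + (1)² + (1)² + (-1)² + (1)² + (1)² + (1)² + (-1)² + (-1)² + (-1)² + (-1)² + (-1)² + (-1)² = 1 + 1 + 1 + 1 + 1 + 1 + 1 + 1 + 1 + 1 + 1 + 1 + 1 + 1 + 1 + 1 = 16.
(H·H^T)[15][8] = Σ_j H[15][j]·H[8][j] = (1)·(1) + (1)·(-1) + (1)·(-1) + (1)·(1) + (-1)·(1) + (1)·(1) + (-1)·(-1) + (-1)·(1) + (-1)·(-1) + (1)·(-1) + (-1)·(1) + (1)·(1) + (-1)·(1) + (1)·(1) + (1)·(1) + (-1)·(1) = 1 + -1 + -1 + 1 + -1 + 1 + 1 + -1 + 1 + -1 + -1 + 1 + -1 + 1 + 1 + -1 = 0.
So rows 15 and 8 are orthogonal; the diagonal entry equals n = 16.

(0,0) entry = 16; (15,8) entry = 0.


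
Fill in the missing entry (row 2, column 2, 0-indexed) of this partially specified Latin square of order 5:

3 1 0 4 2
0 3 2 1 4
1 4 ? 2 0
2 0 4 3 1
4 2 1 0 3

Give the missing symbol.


Row 2 contains symbols [0, 1, 2, 4] — missing [3].
Column 2 contains symbols [0, 1, 2, 4] — missing [3].
The missing symbol must appear in both missing sets; intersection = [3].
Therefore the hidden value is 3.

Missing value = 3.


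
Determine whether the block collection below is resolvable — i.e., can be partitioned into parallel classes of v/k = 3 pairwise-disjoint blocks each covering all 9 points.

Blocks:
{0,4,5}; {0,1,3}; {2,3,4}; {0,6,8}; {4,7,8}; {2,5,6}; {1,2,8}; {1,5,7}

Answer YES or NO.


v = 9, block size k = 3, number of blocks = 8.
For resolvability, blocks must partition into parallel classes of size v/k = 3.
Total blocks must therefore be a multiple of 3: 8 = 3·2 + 2 ⇒ not divisible ✗.
Resolvable? NO.

NO


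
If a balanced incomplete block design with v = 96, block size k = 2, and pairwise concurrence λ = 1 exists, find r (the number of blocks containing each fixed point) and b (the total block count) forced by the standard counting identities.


Any 2-(v, k, λ) BIBD satisfies two necessary conditions:
  (i)  Each point sits in r blocks, and counting incidences through any fixed point gives r(k − 1) = λ(v − 1), so r = λ(v − 1)/(k − 1).
  (ii) Total incidences bk = vr, so b = vr/k.
Step 1: r = λ(v − 1)/(k − 1) = 1·(96 − 1)/(2 − 1) = 1·95/1 = 95/1 = 95.
Step 2: b = vr/k = 96·95/2 = 9120/2 = 4560.
Check integrality: r = 95 ∈ Z ✓, b = 4560 ∈ Z ✓.
(These identities are necessary conditions: they determine r and b for any design with these parameters, but do not by themselves prove that one exists.)

r = 95, b = 4560.


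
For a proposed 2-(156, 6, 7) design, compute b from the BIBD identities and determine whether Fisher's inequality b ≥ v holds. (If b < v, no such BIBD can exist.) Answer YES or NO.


b = λv(v − 1)/(k(k − 1)) = 7·156·155/(6·5) = 169260/30 = 5642.
Compare with v = 156: b ≥ v, so Fisher's inequality holds.

YES


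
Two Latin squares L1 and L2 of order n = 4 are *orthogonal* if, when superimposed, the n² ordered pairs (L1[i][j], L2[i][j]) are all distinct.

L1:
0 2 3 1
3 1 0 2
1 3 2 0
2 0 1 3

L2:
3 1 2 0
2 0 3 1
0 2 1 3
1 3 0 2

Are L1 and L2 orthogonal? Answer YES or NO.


Form the n² = 16 superimposed pairs (L1[i][j], L2[i][j]), row by row (rows and columns indexed from 0):
row 0: (0,3) (2,1) (3,2) (1,0)
row 1: (3,2) (1,0) (0,3) (2,1)
row 2: (1,0) (3,2) (2,1) (0,3)
row 3: (2,1) (0,3) (1,0) (3,2)
Orthogonality requires all 16 pairs distinct.
But the pair (3,2) repeats: cell (0,2) has L1 = 3, L2 = 2, and cell (1,0) has L1 = 3, L2 = 2.
A repeated pair means some other pair never occurs (only 4 distinct pairs out of 16), so the squares are not orthogonal.
Conclusion: NO.

NO


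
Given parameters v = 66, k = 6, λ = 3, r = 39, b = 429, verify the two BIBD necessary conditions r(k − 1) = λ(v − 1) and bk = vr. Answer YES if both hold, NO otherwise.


Condition (i): r(k − 1) = 39·5 = 195; λ(v − 1) = 3·65 = 195. Match? YES.
Condition (ii): bk = 429·6 = 2574; vr = 66·39 = 2574. Match? YES.
Both conditions hold? YES.

YES


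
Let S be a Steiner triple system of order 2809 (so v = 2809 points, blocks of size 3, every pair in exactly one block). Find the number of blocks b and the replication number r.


An STS(v) is a 2-(v, 3, 1) BIBD: block size k = 3, λ = 1.
Replication: r(k − 1) = λ(v − 1) ⇒ r·2 = 2809 − 1 = 2808 ⇒ r = 1404.
Block count: b = v(v − 1)/6 = 2809·2808/6 = 7887672/6 = 1314612.

r = 1404, b = 1314612.


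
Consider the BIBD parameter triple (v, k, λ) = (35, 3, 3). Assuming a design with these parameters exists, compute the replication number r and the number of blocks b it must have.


Any 2-(v, k, λ) BIBD satisfies two necessary conditions:
  (i)  Each point sits in r blocks, and counting incidences through any fixed point gives r(k − 1) = λ(v − 1), so r = λ(v − 1)/(k − 1).
  (ii) Total incidences bk = vr, so b = vr/k.
Step 1: r = λ(v − 1)/(k − 1) = 3·(35 − 1)/(3 − 1) = 3·34/2 = 102/2 = 51.
Step 2: b = vr/k = 35·51/3 = 1785/3 = 595.
Check integrality: r = 51 ∈ Z ✓, b = 595 ∈ Z ✓.
(These identities are necessary conditions: they determine r and b for any design with these parameters, but do not by themselves prove that one exists.)

r = 51, b = 595.


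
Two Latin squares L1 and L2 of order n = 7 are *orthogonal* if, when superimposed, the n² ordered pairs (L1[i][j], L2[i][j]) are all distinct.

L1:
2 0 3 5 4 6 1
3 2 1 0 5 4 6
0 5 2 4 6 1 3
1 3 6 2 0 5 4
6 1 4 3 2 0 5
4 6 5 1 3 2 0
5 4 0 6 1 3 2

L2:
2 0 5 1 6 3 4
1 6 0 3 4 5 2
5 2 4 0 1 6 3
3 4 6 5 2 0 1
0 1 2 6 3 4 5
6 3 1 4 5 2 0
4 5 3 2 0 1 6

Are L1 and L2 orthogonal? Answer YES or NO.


Form the n² = 49 superimposed pairs (L1[i][j], L2[i][j]), row by row (rows and columns indexed from 0):
row 0: (2,2) (0,0) (3,5) (5,1) (4,6) (6,3) (1,4)
row 1: (3,1) (2,6) (1,0) (0,3) (5,4) (4,5) (6,2)
row 2: (0,5) (5,2) (2,4) (4,0) (6,1) (1,6) (3,3)
row 3: (1,3) (3,4) (6,6) (2,5) (0,2) (5,0) (4,1)
row 4: (6,0) (1,1) (4,2) (3,6) (2,3) (0,4) (5,5)
row 5: (4,6) (6,3) (5,1) (1,4) (3,5) (2,2) (0,0)
row 6: (5,4) (4,5) (0,3) (6,2) (1,0) (3,1) (2,6)
Orthogonality requires all 49 pairs distinct.
But the pair (4,6) repeats: cell (0,4) has L1 = 4, L2 = 6, and cell (5,0) has L1 = 4, L2 = 6.
A repeated pair means some other pair never occurs (only 35 distinct pairs out of 49), so the squares are not orthogonal.
Conclusion: NO.

NO


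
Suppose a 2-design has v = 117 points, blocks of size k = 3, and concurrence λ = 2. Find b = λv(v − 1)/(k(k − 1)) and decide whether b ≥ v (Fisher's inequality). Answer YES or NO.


r = λ(v − 1)/(k − 1) = 2·116/2 = 116.
b = vr/k = 117·116/3 = 4524.
Fisher's inequality: b ≥ v ⇔ 4524 ≥ 117? YES.

YES


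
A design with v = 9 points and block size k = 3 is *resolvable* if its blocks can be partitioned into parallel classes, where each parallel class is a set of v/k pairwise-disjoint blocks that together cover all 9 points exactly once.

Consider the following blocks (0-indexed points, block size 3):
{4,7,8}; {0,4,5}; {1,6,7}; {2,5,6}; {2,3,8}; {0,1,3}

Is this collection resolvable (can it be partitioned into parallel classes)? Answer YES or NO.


v = 9, block size k = 3, number of blocks = 6.
For resolvability, blocks must partition into parallel classes of size v/k = 3.
Total blocks must therefore be a multiple of 3: 6 = 3·2 + 0 ⇒ divisible ✓.
Greedy packing gives 2 candidate class(es). Each should be a full parallel class (size 3, covers all 9 points).
  Class 1 (3 blocks): {4,7,8}; {2,5,6}; {0,1,3}. Points covered: [0, 1, 2, 3, 4, 5, 6, 7, 8].
  Class 2 (3 blocks): {0,4,5}; {1,6,7}; {2,3,8}. Points covered: [0, 1, 2, 3, 4, 5, 6, 7, 8].
All classes full (size 3)? YES. All classes cover every point? YES.
Resolvable? YES.

YES


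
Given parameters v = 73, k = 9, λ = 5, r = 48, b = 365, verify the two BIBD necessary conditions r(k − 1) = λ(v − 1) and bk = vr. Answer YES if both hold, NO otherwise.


Condition (i): r(k − 1) = 48·8 = 384; λ(v − 1) = 5·72 = 360. Match? NO.
Condition (ii): bk = 365·9 = 3285; vr = 73·48 = 3504. Match? NO.
Both conditions hold? NO.

NO


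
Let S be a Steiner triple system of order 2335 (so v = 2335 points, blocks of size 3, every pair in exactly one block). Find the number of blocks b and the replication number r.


An STS(v) is a 2-(v, 3, 1) BIBD: block size k = 3, λ = 1.
Replication: r(k − 1) = λ(v − 1) ⇒ r·2 = 2335 − 1 = 2334 ⇒ r = 1167.
Block count: bk = vr ⇒ b·3 = 2335·1167 = 2724945 ⇒ b = 908315.
(Check via b = v(v − 1)/6 = 2335·2334/6 = 5449890/6 = 908315.)

r = 1167, b = 908315.


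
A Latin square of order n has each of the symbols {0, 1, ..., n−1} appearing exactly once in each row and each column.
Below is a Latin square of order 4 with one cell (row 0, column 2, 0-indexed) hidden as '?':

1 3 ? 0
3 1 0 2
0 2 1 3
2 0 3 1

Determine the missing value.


Row 0 contains symbols [0, 1, 3] — missing [2].
Column 2 contains symbols [0, 1, 3] — missing [2].
The missing symbol must appear in both missing sets; intersection = [2].
Therefore the hidden value is 2.

Missing value = 2.


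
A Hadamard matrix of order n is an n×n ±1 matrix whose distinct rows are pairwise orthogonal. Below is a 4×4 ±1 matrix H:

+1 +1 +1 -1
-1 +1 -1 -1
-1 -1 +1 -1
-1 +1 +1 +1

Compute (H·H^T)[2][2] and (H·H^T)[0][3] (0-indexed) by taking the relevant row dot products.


Row 0 of H: [1, 1, 1, -1].
Row 2 of H: [-1, -1, 1, -1].
Row 3 of H: [-1, 1, 1, 1].
(H·H^T)[2][2] = Σ_j H[2][j]·H[2][j] = (-1)² + (-1)² + (1)² + (-1)² = 1 + 1 + 1 + 1 = 4.
(H·H^T)[0][3] = Σ_j H[0][j]·H[3][j] = (1)·(-1) + (1)·(1) + (1)·(1) + (-1)·(1) = -1 + 1 + 1 + -1 = 0.
So rows 0 and 3 are orthogonal; the diagonal entry equals n = 4.

(2,2) entry = 4; (0,3) entry = 0.


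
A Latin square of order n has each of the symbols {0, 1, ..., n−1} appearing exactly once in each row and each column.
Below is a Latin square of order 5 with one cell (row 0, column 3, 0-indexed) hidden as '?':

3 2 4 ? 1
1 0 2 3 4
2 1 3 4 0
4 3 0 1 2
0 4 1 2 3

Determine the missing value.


Row 0 contains symbols [1, 2, 3, 4] — missing [0].
Column 3 contains symbols [1, 2, 3, 4] — missing [0].
The missing symbol must appear in both missing sets; intersection = [0].
Therefore the hidden value is 0.

Missing value = 0.


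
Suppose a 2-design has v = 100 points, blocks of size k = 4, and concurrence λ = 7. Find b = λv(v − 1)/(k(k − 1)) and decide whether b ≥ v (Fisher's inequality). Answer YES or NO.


b = λv(v − 1)/(k(k − 1)) = 7·100·99/(4·3) = 69300/12 = 5775.
Compare with v = 100: b ≥ v, so Fisher's inequality holds.

YES


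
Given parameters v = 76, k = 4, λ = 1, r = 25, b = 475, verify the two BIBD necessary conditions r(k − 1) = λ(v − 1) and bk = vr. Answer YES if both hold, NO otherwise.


Condition (i): r(k − 1) = 25·3 = 75; λ(v − 1) = 1·75 = 75. Match? YES.
Condition (ii): bk = 475·4 = 1900; vr = 76·25 = 1900. Match? YES.
Both conditions hold? YES.

YES


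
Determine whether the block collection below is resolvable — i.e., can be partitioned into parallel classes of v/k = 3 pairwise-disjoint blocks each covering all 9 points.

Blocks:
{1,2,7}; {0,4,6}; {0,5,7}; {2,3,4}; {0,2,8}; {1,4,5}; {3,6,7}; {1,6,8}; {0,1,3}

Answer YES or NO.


v = 9, block size k = 3, number of blocks = 9.
For resolvability, blocks must partition into parallel classes of size v/k = 3.
Total blocks must therefore be a multiple of 3: 9 = 3·3 + 0 ⇒ divisible ✓.
Consider block {1,2,7}. The only other block(s) in the collection disjoint from it are {0,4,6} — just 1 block(s). Any parallel class containing {1,2,7} would need 2 other blocks each disjoint from it, so no parallel class of size 3 can contain {1,2,7}.
Since every block must belong to some parallel class in a resolution, the collection cannot be partitioned into parallel classes.
Resolvable? NO.

NO


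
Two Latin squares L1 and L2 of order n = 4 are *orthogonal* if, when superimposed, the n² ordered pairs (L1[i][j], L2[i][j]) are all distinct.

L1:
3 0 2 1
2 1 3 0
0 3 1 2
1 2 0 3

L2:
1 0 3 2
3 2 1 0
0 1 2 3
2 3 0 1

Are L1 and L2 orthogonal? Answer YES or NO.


Form the n² = 16 superimposed pairs (L1[i][j], L2[i][j]), row by row (rows and columns indexed from 0):
row 0: (3,1) (0,0) (2,3) (1,2)
row 1: (2,3) (1,2) (3,1) (0,0)
row 2: (0,0) (3,1) (1,2) (2,3)
row 3: (1,2) (2,3) (0,0) (3,1)
Orthogonality requires all 16 pairs distinct.
But the pair (2,3) repeats: cell (0,2) has L1 = 2, L2 = 3, and cell (1,0) has L1 = 2, L2 = 3.
A repeated pair means some other pair never occurs (only 4 distinct pairs out of 16), so the squares are not orthogonal.
Conclusion: NO.

NO


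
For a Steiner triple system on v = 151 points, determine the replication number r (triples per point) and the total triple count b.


An STS(v) is a 2-(v, 3, 1) BIBD: block size k = 3, λ = 1.
Replication: r(k − 1) = λ(v − 1) ⇒ r·2 = 151 − 1 = 150 ⇒ r = 75.
Block count: bk = vr ⇒ b·3 = 151·75 = 11325 ⇒ b = 3775.

r = 75, b = 3775.


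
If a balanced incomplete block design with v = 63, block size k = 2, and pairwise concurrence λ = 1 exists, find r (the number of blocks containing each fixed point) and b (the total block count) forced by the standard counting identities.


Any 2-(v, k, λ) BIBD satisfies two necessary conditions:
  (i)  Each point sits in r blocks, and counting incidences through any fixed point gives r(k − 1) = λ(v − 1), so r = λ(v − 1)/(k − 1).
  (ii) Total incidences bk = vr, so b = vr/k.
Step 1: r = λ(v − 1)/(k − 1) = 1·(63 − 1)/(2 − 1) = 1·62/1 = 62/1 = 62.
Step 2: b = vr/k = 63·62/2 = 3906/2 = 1953.
Check integrality: r = 62 ∈ Z ✓, b = 1953 ∈ Z ✓.
(These identities are necessary conditions: they determine r and b for any design with these parameters, but do not by themselves prove that one exists.)

r = 62, b = 1953.


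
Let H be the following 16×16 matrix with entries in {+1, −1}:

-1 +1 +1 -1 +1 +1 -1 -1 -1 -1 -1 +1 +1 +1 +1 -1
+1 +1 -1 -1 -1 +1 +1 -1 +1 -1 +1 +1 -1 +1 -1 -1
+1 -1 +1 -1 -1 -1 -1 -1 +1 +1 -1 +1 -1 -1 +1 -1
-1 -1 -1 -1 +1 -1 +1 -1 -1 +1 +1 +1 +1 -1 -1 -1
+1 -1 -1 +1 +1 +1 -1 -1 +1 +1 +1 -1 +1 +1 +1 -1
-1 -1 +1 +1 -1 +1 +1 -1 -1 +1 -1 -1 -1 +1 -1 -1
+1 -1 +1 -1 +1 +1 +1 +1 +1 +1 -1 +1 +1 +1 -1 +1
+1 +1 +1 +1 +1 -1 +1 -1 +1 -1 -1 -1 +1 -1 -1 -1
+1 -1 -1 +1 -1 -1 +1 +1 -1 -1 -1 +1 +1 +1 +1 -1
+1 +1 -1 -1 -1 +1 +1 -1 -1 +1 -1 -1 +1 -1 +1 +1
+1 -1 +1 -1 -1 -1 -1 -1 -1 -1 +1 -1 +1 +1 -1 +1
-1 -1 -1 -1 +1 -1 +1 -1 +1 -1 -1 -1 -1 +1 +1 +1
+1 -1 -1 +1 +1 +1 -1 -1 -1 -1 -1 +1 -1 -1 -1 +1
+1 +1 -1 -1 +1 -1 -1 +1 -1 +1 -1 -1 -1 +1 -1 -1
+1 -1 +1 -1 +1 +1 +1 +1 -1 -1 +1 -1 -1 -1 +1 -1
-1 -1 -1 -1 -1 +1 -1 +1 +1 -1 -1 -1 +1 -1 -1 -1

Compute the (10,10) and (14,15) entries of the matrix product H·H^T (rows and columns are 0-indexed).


Row 10 of H: [1, -1, 1, -1, -1, -1, -1, -1, -1, -1, 1, -1, 1, 1, -1, 1].
Row 14 of H: [1, -1, 1, -1, 1, 1, 1, 1, -1, -1, 1, -1, -1, -1, 1, -1].
Row 15 of H: [-1, -1, -1, -1, -1, 1, -1, 1, 1, -1, -1, -1, 1, -1, -1, -1].
(H·H^T)[10][10] = Σ_j H[10][j]·H[10][j] = (1)² + (-1)² + (1)² + (-1)² + (-1)² + (-1)² + (-1)² + (-1)² + (-1)² + (-1)² + (1)² + (-1)² + (1)² + (1)² + (-1)² + (1)² = 1 + 1 + 1 + 1 + 1 + 1 + 1 + 1 + 1 + 1 + 1 + 1 + 1 + 1 + 1 + 1 = 16.
(H·H^T)[14][15] = Σ_j H[14][j]·H[15][j] = (1)·(-1) + (-1)·(-1) + (1)·(-1) + (-1)·(-1) + (1)·(-1) + (1)·(1) + (1)·(-1) + (1)·(1) + (-1)·(1) + (-1)·(-1) + (1)·(-1) + (-1)·(-1) + (-1)·(1) + (-1)·(-1) + (1)·(-1) + (-1)·(-1) = -1 + 1 + -1 + 1 + -1 + 1 + -1 + 1 + -1 + 1 + -1 + 1 + -1 + 1 + -1 + 1 = 0.
So rows 14 and 15 are orthogonal; the diagonal entry equals n = 16.

(10,10) entry = 16; (14,15) entry = 0.


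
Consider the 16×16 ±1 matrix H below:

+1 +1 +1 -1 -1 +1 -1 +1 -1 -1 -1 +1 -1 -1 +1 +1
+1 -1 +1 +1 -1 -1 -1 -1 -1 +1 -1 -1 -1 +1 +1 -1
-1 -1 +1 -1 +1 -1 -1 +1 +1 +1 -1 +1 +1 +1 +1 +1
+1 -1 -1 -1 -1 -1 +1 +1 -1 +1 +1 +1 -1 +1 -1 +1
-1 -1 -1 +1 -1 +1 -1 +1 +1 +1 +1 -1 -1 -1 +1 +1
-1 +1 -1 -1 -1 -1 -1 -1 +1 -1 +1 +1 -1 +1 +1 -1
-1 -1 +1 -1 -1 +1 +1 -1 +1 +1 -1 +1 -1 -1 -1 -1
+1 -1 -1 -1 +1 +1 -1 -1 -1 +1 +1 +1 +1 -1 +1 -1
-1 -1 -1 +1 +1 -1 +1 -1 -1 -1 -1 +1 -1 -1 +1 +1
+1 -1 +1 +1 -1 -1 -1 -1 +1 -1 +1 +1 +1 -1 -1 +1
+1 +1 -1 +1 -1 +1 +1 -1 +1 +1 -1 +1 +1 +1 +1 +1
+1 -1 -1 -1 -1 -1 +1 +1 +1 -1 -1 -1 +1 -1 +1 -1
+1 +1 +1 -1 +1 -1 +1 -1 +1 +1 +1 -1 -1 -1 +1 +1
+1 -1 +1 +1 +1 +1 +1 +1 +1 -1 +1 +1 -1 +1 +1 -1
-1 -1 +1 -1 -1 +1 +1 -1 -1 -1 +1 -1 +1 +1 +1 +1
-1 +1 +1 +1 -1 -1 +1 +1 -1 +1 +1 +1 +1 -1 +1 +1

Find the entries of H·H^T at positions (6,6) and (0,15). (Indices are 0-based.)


Row 0 of H: [1, 1, 1, -1, -1, 1, -1, 1, -1, -1, -1, 1, -1, -1, 1, 1].
Row 6 of H: [-1, -1, 1, -1, -1, 1, 1, -1, 1, 1, -1, 1, -1, -1, -1, -1].
Row 15 of H: [-1, 1, 1, 1, -1, -1, 1, 1, -1, 1, 1, 1, 1, -1, 1, 1].
(H·H^T)[6][6] = Σ_j H[6][j]·H[6][j] = (-1)² + (-1)² + (1)² + (-1)² + (-1)² + (1)² + (1)² + (-1)² + (1)² + (1)² + (-1)² + (1)² + (-1)² + (-1)² + (-1)² + (-1)² = 1 + 1 + 1 + 1 + 1 + 1 + 1 + 1 + 1 + 1 + 1 + 1 + 1 + 1 + 1 + 1 = 16.
(H·H^T)[0][15] = Σ_j H[0][j]·H[15][j] = (1)·(-1) + (1)·(1) + (1)·(1) + (-1)·(1) + (-1)·(-1) + (1)·(-1) + (-1)·(1) + (1)·(1) + (-1)·(-1) + (-1)·(1) + (-1)·(1) + (1)·(1) + (-1)·(1) + (-1)·(-1) + (1)·(1) + (1)·(1) = -1 + 1 + 1 + -1 + 1 + -1 + -1 + 1 + 1 + -1 + -1 + 1 + -1 + 1 + 1 + 1 = 2.
Rows 0 and 15 are not orthogonal (dot product = 2 ≠ 0), so H is not a Hadamard matrix.

(6,6) entry = 16; (0,15) entry = 2.


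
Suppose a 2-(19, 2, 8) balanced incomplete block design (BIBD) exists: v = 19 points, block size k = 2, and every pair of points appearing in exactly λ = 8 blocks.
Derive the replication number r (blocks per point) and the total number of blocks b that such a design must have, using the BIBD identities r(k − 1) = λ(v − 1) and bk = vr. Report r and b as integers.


Any 2-(v, k, λ) BIBD satisfies two necessary conditions:
  (i)  Each point sits in r blocks, and counting incidences through any fixed point gives r(k − 1) = λ(v − 1), so r = λ(v − 1)/(k − 1).
  (ii) Total incidences bk = vr, so b = vr/k.
Step 1: r = λ(v − 1)/(k − 1) = 8·(19 − 1)/(2 − 1) = 8·18/1 = 144/1 = 144.
Step 2: b = vr/k = 19·144/2 = 2736/2 = 1368.
Check integrality: r = 144 ∈ Z ✓, b = 1368 ∈ Z ✓.
(These identities are necessary conditions: they determine r and b for any design with these parameters, but do not by themselves prove that one exists.)

r = 144, b = 1368.


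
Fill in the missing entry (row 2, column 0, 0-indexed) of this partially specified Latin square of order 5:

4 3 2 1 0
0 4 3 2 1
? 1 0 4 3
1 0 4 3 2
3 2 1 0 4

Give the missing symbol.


Row 2 contains symbols [0, 1, 3, 4] — missing [2].
Column 0 contains symbols [0, 1, 3, 4] — missing [2].
The missing symbol must appear in both missing sets; intersection = [2].
Therefore the hidden value is 2.

Missing value = 2.


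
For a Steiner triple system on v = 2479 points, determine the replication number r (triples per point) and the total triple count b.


An STS(v) is a 2-(v, 3, 1) BIBD: block size k = 3, λ = 1.
Replication: r(k − 1) = λ(v − 1) ⇒ r·2 = 2479 − 1 = 2478 ⇒ r = 1239.
Block count: bk = vr ⇒ b·3 = 2479·1239 = 3071481 ⇒ b = 1023827.
(Check via b = v(v − 1)/6 = 2479·2478/6 = 6142962/6 = 1023827.)

r = 1239, b = 1023827.


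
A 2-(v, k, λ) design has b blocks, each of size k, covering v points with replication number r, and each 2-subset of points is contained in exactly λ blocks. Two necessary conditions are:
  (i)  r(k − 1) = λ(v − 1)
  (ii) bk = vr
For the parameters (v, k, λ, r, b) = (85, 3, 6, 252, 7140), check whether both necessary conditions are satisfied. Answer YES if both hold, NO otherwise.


Condition (i): r(k − 1) = 252·2 = 504; λ(v − 1) = 6·84 = 504. Match? YES.
Condition (ii): bk = 7140·3 = 21420; vr = 85·252 = 21420. Match? YES.
Both conditions hold? YES.

YES


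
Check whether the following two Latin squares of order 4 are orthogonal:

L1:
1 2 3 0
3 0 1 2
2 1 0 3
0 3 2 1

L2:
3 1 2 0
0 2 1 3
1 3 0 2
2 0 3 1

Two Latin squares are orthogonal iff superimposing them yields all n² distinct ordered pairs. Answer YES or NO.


Form the n² = 16 superimposed pairs (L1[i][j], L2[i][j]), row by row (rows and columns indexed from 0):
row 0: (1,3) (2,1) (3,2) (0,0)
row 1: (3,0) (0,2) (1,1) (2,3)
row 2: (2,1) (1,3) (0,0) (3,2)
row 3: (0,2) (3,0) (2,3) (1,1)
Orthogonality requires all 16 pairs distinct.
But the pair (2,1) repeats: cell (0,1) has L1 = 2, L2 = 1, and cell (2,0) has L1 = 2, L2 = 1.
A repeated pair means some other pair never occurs (only 8 distinct pairs out of 16), so the squares are not orthogonal.
Conclusion: NO.

NO


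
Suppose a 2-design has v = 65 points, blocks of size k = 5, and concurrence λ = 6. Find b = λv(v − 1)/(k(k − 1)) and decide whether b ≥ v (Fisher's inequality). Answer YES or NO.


b = λv(v − 1)/(k(k − 1)) = 6·65·64/(5·4) = 24960/20 = 1248.
Compare with v = 65: b ≥ v, so Fisher's inequality holds.

YES


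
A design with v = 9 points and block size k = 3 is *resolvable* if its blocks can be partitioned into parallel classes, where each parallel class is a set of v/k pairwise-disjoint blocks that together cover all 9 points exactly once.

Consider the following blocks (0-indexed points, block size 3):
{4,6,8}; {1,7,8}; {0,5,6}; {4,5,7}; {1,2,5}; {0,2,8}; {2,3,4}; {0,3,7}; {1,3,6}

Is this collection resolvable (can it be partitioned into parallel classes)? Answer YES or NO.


v = 9, block size k = 3, number of blocks = 9.
For resolvability, blocks must partition into parallel classes of size v/k = 3.
Total blocks must therefore be a multiple of 3: 9 = 3·3 + 0 ⇒ divisible ✓.
Greedy packing gives 3 candidate class(es). Each should be a full parallel class (size 3, covers all 9 points).
  Class 1 (3 blocks): {4,6,8}; {1,2,5}; {0,3,7}. Points covered: [0, 1, 2, 3, 4, 5, 6, 7, 8].
  Class 2 (3 blocks): {1,7,8}; {0,5,6}; {2,3,4}. Points covered: [0, 1, 2, 3, 4, 5, 6, 7, 8].
  Class 3 (3 blocks): {4,5,7}; {0,2,8}; {1,3,6}. Points covered: [0, 1, 2, 3, 4, 5, 6, 7, 8].
All classes full (size 3)? YES. All classes cover every point? YES.
Resolvable? YES.

YES


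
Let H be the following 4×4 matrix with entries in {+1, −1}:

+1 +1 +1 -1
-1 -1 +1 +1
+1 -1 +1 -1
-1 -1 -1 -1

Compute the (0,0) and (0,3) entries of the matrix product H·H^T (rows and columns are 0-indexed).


Row 0 of H: [1, 1, 1, -1].
Row 3 of H: [-1, -1, -1, -1].
(H·H^T)[0][0] = Σ_j H[0][j]·H[0][j] = (1)² + (1)² + (1)² + (-1)² = 1 + 1 + 1 + 1 = 4.
(H·H^T)[0][3] = Σ_j H[0][j]·H[3][j] = (1)·(-1) + (1)·(-1) + (1)·(-1) + (-1)·(-1) = -1 + -1 + -1 + 1 = -2.
Rows 0 and 3 are not orthogonal (dot product = -2 ≠ 0), so H is not a Hadamard matrix.

(0,0) entry = 4; (0,3) entry = -2.


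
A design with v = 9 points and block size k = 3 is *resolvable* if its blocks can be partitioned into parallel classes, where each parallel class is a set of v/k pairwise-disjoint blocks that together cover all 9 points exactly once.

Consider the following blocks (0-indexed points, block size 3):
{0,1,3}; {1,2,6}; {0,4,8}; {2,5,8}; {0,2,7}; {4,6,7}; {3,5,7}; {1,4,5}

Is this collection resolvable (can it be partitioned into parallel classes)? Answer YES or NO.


v = 9, block size k = 3, number of blocks = 8.
For resolvability, blocks must partition into parallel classes of size v/k = 3.
Total blocks must therefore be a multiple of 3: 8 = 3·2 + 2 ⇒ not divisible ✗.
Resolvable? NO.

NO


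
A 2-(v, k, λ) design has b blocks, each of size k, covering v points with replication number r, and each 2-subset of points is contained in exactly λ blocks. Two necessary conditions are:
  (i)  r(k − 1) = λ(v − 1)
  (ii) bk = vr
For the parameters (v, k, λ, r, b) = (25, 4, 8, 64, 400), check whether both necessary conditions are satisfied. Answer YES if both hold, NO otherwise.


Condition (i): r(k − 1) = 64·3 = 192; λ(v − 1) = 8·24 = 192. Match? YES.
Condition (ii): bk = 400·4 = 1600; vr = 25·64 = 1600. Match? YES.
Both conditions hold? YES.

YES


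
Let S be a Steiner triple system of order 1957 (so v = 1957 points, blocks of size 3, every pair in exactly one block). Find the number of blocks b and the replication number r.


An STS(v) is a 2-(v, 3, 1) BIBD: block size k = 3, λ = 1.
Replication: r(k − 1) = λ(v − 1) ⇒ r·2 = 1957 − 1 = 1956 ⇒ r = 978.
Block count: b = v(v − 1)/6 = 1957·1956/6 = 3827892/6 = 637982.
(Check via bk = vr: 637982·3 = 1913946 = 1957·978 = 1913946 ✓.)

r = 978, b = 637982.


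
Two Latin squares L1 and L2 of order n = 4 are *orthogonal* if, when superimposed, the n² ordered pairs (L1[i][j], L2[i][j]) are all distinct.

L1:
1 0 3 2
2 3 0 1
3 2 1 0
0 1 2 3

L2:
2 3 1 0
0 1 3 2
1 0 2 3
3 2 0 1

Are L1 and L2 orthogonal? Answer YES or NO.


Form the n² = 16 superimposed pairs (L1[i][j], L2[i][j]), row by row (rows and columns indexed from 0):
row 0: (1,2) (0,3) (3,1) (2,0)
row 1: (2,0) (3,1) (0,3) (1,2)
row 2: (3,1) (2,0) (1,2) (0,3)
row 3: (0,3) (1,2) (2,0) (3,1)
Orthogonality requires all 16 pairs distinct.
But the pair (2,0) repeats: cell (0,3) has L1 = 2, L2 = 0, and cell (1,0) has L1 = 2, L2 = 0.
A repeated pair means some other pair never occurs (only 4 distinct pairs out of 16), so the squares are not orthogonal.
Conclusion: NO.

NO


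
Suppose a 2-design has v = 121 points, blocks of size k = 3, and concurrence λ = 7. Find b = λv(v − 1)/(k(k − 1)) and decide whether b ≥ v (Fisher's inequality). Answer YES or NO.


b = λv(v − 1)/(k(k − 1)) = 7·121·120/(3·2) = 101640/6 = 16940.
Compare with v = 121: b ≥ v, so Fisher's inequality holds.

YES


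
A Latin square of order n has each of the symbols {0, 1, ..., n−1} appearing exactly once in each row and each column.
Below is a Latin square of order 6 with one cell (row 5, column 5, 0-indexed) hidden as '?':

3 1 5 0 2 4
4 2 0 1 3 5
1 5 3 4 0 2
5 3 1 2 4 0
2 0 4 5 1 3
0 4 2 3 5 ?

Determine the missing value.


Row 5 contains symbols [0, 2, 3, 4, 5] — missing [1].
Column 5 contains symbols [0, 2, 3, 4, 5] — missing [1].
The missing symbol must appear in both missing sets; intersection = [1].
Therefore the hidden value is 1.

Missing value = 1.


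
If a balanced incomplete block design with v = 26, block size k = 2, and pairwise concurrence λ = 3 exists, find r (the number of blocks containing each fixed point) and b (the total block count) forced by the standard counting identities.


Any 2-(v, k, λ) BIBD satisfies two necessary conditions:
  (i)  Each point sits in r blocks, and counting incidences through any fixed point gives r(k − 1) = λ(v − 1), so r = λ(v − 1)/(k − 1).
  (ii) Total incidences bk = vr, so b = vr/k.
Step 1: r = λ(v − 1)/(k − 1) = 3·(26 − 1)/(2 − 1) = 3·25/1 = 75/1 = 75.
Step 2: b = vr/k = 26·75/2 = 1950/2 = 975.
Check integrality: r = 75 ∈ Z ✓, b = 975 ∈ Z ✓.
(These identities are necessary conditions: they determine r and b for any design with these parameters, but do not by themselves prove that one exists.)

r = 75, b = 975.


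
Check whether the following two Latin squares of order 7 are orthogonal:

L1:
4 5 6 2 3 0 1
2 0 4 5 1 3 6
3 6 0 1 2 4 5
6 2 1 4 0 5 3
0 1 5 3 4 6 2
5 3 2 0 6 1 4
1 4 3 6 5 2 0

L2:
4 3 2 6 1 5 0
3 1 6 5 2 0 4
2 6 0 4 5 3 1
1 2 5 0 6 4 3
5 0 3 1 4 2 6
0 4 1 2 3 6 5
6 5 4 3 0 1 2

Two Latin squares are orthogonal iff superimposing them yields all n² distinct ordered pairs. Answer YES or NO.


Form the n² = 49 superimposed pairs (L1[i][j], L2[i][j]), row by row (rows and columns indexed from 0):
row 0: (4,4) (5,3) (6,2) (2,6) (3,1) (0,5) (1,0)
row 1: (2,3) (0,1) (4,6) (5,5) (1,2) (3,0) (6,4)
row 2: (3,2) (6,6) (0,0) (1,4) (2,5) (4,3) (5,1)
row 3: (6,1) (2,2) (1,5) (4,0) (0,6) (5,4) (3,3)
row 4: (0,5) (1,0) (5,3) (3,1) (4,4) (6,2) (2,6)
row 5: (5,0) (3,4) (2,1) (0,2) (6,3) (1,6) (4,5)
row 6: (1,6) (4,5) (3,4) (6,3) (5,0) (2,1) (0,2)
Orthogonality requires all 49 pairs distinct.
But the pair (0,5) repeats: cell (0,5) has L1 = 0, L2 = 5, and cell (4,0) has L1 = 0, L2 = 5.
A repeated pair means some other pair never occurs (only 35 distinct pairs out of 49), so the squares are not orthogonal.
Conclusion: NO.

NO


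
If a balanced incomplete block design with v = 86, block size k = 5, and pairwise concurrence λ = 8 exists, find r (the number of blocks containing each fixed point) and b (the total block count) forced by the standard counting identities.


Any 2-(v, k, λ) BIBD satisfies two necessary conditions:
  (i)  Each point sits in r blocks, and counting incidences through any fixed point gives r(k − 1) = λ(v − 1), so r = λ(v − 1)/(k − 1).
  (ii) Total incidences bk = vr, so b = vr/k.
Step 1: r = λ(v − 1)/(k − 1) = 8·(86 − 1)/(5 − 1) = 8·85/4 = 680/4 = 170.
Step 2: b = vr/k = 86·170/5 = 14620/5 = 2924.
Check integrality: r = 170 ∈ Z ✓, b = 2924 ∈ Z ✓.
(These identities are necessary conditions: they determine r and b for any design with these parameters, but do not by themselves prove that one exists.)

r = 170, b = 2924.


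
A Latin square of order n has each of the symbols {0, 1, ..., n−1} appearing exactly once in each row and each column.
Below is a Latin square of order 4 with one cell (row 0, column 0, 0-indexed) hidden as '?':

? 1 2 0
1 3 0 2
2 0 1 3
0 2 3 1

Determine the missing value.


Row 0 contains symbols [0, 1, 2] — missing [3].
Column 0 contains symbols [0, 1, 2] — missing [3].
The missing symbol must appear in both missing sets; intersection = [3].
Therefore the hidden value is 3.

Missing value = 3.


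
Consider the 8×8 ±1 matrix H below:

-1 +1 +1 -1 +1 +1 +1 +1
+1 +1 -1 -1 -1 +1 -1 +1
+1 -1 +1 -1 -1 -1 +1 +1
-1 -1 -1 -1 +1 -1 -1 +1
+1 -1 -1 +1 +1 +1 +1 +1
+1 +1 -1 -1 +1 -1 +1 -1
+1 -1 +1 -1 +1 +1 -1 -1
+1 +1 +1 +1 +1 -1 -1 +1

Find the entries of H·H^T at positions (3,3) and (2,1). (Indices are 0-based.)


Row 1 of H: [1, 1, -1, -1, -1, 1, -1, 1].
Row 2 of H: [1, -1, 1, -1, -1, -1, 1, 1].
Row 3 of H: [-1, -1, -1, -1, 1, -1, -1, 1].
(H·H^T)[3][3] = Σ_j H[3][j]·H[3][j] = (-1)² + (-1)² + (-1)² + (-1)² + (1)² + (-1)² + (-1)² + (1)² = 1 + 1 + 1 + 1 + 1 + 1 + 1 + 1 = 8.
(H·H^T)[2][1] = Σ_j H[2][j]·H[1][j] = (1)·(1) + (-1)·(1) + (1)·(-1) + (-1)·(-1) + (-1)·(-1) + (-1)·(1) + (1)·(-1) + (1)·(1) = 1 + -1 + -1 + 1 + 1 + -1 + -1 + 1 = 0.
So rows 2 and 1 are orthogonal; the diagonal entry equals n = 8.

(3,3) entry = 8; (2,1) entry = 0.


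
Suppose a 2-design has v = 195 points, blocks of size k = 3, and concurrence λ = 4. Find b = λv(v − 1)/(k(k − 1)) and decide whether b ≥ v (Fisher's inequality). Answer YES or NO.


r = λ(v − 1)/(k − 1) = 4·194/2 = 388.
b = vr/k = 195·388/3 = 25220.
Fisher's inequality: b ≥ v ⇔ 25220 ≥ 195? YES.

YES


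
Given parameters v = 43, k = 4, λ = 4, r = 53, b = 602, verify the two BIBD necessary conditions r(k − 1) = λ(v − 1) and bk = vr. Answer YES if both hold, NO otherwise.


Condition (i): r(k − 1) = 53·3 = 159; λ(v − 1) = 4·42 = 168. Match? NO.
Condition (ii): bk = 602·4 = 2408; vr = 43·53 = 2279. Match? NO.
Both conditions hold? NO.

NO


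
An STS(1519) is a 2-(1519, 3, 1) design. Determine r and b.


An STS(v) is a 2-(v, 3, 1) BIBD: block size k = 3, λ = 1.
Replication: r(k − 1) = λ(v − 1) ⇒ r·2 = 1519 − 1 = 1518 ⇒ r = 759.
Block count: b = v(v − 1)/6 = 1519·1518/6 = 2305842/6 = 384307.
(Check via bk = vr: 384307·3 = 1152921 = 1519·759 = 1152921 ✓.)

r = 759, b = 384307.


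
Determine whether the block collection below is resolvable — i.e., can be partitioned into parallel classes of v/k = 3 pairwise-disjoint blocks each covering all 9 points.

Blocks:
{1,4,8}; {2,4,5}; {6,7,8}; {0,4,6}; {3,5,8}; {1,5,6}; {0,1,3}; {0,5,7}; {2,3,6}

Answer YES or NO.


v = 9, block size k = 3, number of blocks = 9.
For resolvability, blocks must partition into parallel classes of size v/k = 3.
Total blocks must therefore be a multiple of 3: 9 = 3·3 + 0 ⇒ divisible ✓.
Consider block {0,4,6}. The only other block(s) in the collection disjoint from it are {3,5,8} — just 1 block(s). Any parallel class containing {0,4,6} would need 2 other blocks each disjoint from it, so no parallel class of size 3 can contain {0,4,6}.
Since every block must belong to some parallel class in a resolution, the collection cannot be partitioned into parallel classes.
Resolvable? NO.

NO


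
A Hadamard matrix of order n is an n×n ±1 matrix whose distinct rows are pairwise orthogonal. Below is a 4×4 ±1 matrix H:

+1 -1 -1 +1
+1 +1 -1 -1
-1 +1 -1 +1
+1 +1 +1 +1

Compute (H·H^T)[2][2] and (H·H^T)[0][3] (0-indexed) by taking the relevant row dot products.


Row 0 of H: [1, -1, -1, 1].
Row 2 of H: [-1, 1, -1, 1].
Row 3 of H: [1, 1, 1, 1].
(H·H^T)[2][2] = Σ_j H[2][j]·H[2][j] = (-1)² + (1)² + (-1)² + (1)² = 1 + 1 + 1 + 1 = 4.
(H·H^T)[0][3] = Σ_j H[0][j]·H[3][j] = (1)·(1) + (-1)·(1) + (-1)·(1) + (1)·(1) = 1 + -1 + -1 + 1 = 0.
So rows 0 and 3 are orthogonal; the diagonal entry equals n = 4.

(2,2) entry = 4; (0,3) entry = 0.


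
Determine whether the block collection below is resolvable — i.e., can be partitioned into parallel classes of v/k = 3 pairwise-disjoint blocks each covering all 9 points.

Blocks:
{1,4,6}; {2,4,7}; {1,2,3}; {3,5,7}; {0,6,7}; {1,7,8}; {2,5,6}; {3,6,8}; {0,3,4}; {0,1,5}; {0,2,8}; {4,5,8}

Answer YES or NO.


v = 9, block size k = 3, number of blocks = 12.
For resolvability, blocks must partition into parallel classes of size v/k = 3.
Total blocks must therefore be a multiple of 3: 12 = 3·4 + 0 ⇒ divisible ✓.
Greedy packing gives 4 candidate class(es). Each should be a full parallel class (size 3, covers all 9 points).
  Class 1 (3 blocks): {1,4,6}; {3,5,7}; {0,2,8}. Points covered: [0, 1, 2, 3, 4, 5, 6, 7, 8].
  Class 2 (3 blocks): {2,4,7}; {3,6,8}; {0,1,5}. Points covered: [0, 1, 2, 3, 4, 5, 6, 7, 8].
  Class 3 (3 blocks): {1,2,3}; {0,6,7}; {4,5,8}. Points covered: [0, 1, 2, 3, 4, 5, 6, 7, 8].
  Class 4 (3 blocks): {1,7,8}; {2,5,6}; {0,3,4}. Points covered: [0, 1, 2, 3, 4, 5, 6, 7, 8].
All classes full (size 3)? YES. All classes cover every point? YES.
Resolvable? YES.

YES


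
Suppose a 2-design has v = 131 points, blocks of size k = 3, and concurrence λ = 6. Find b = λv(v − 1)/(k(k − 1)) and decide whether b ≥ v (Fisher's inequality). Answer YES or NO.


r = λ(v − 1)/(k − 1) = 6·130/2 = 390.
b = vr/k = 131·390/3 = 17030.
Fisher's inequality: b ≥ v ⇔ 17030 ≥ 131? YES.

YES


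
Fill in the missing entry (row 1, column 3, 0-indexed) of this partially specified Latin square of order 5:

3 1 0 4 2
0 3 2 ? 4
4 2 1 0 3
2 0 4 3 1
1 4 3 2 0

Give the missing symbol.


Row 1 contains symbols [0, 2, 3, 4] — missing [1].
Column 3 contains symbols [0, 2, 3, 4] — missing [1].
The missing symbol must appear in both missing sets; intersection = [1].
Therefore the hidden value is 1.

Missing value = 1.


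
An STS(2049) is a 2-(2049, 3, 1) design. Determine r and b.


An STS(v) is a 2-(v, 3, 1) BIBD: block size k = 3, λ = 1.
Replication: r(k − 1) = λ(v − 1) ⇒ r·2 = 2049 − 1 = 2048 ⇒ r = 1024.
Block count: bk = vr ⇒ b·3 = 2049·1024 = 2098176 ⇒ b = 699392.

r = 1024, b = 699392.


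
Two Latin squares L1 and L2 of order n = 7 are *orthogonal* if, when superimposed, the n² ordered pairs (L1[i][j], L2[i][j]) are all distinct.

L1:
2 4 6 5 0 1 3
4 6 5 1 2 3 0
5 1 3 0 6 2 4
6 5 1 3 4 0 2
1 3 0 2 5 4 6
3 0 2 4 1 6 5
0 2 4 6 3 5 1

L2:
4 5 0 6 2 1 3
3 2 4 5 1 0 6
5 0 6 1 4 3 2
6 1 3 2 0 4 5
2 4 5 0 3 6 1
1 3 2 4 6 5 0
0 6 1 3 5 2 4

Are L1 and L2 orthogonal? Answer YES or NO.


Form the n² = 49 superimposed pairs (L1[i][j], L2[i][j]), row by row (rows and columns indexed from 0):
row 0: (2,4) (4,5) (6,0) (5,6) (0,2) (1,1) (3,3)
row 1: (4,3) (6,2) (5,4) (1,5) (2,1) (3,0) (0,6)
row 2: (5,5) (1,0) (3,6) (0,1) (6,4) (2,3) (4,2)
row 3: (6,6) (5,1) (1,3) (3,2) (4,0) (0,4) (2,5)
row 4: (1,2) (3,4) (0,5) (2,0) (5,3) (4,6) (6,1)
row 5: (3,1) (0,3) (2,2) (4,4) (1,6) (6,5) (5,0)
row 6: (0,0) (2,6) (4,1) (6,3) (3,5) (5,2) (1,4)
Orthogonality requires all 49 pairs distinct.
Check by first coordinate: for each symbol s of L1, list the L2 entries in the n cells where L1 = s; they must all differ.
  L1 = 0: L2 entries (in reading order) 2, 6, 1, 4, 5, 3, 0 — all 7 distinct ✓
  L1 = 1: L2 entries (in reading order) 1, 5, 0, 3, 2, 6, 4 — all 7 distinct ✓
  L1 = 2: L2 entries (in reading order) 4, 1, 3, 5, 0, 2, 6 — all 7 distinct ✓
  L1 = 3: L2 entries (in reading order) 3, 0, 6, 2, 4, 1, 5 — all 7 distinct ✓
  L1 = 4: L2 entries (in reading order) 5, 3, 2, 0, 6, 4, 1 — all 7 distinct ✓
  L1 = 5: L2 entries (in reading order) 6, 4, 5, 1, 3, 0, 2 — all 7 distinct ✓
  L1 = 6: L2 entries (in reading order) 0, 2, 4, 6, 1, 5, 3 — all 7 distinct ✓
Every symbol of L1 meets every symbol of L2 exactly once, so all 49 pairs are distinct (49 of 49).
Conclusion: YES.

YES


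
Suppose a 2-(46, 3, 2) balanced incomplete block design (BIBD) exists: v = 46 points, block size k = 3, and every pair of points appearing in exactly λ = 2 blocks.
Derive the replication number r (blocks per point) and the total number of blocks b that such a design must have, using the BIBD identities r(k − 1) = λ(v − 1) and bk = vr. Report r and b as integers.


Any 2-(v, k, λ) BIBD satisfies two necessary conditions:
  (i)  Each point sits in r blocks, and counting incidences through any fixed point gives r(k − 1) = λ(v − 1), so r = λ(v − 1)/(k − 1).
  (ii) Total incidences bk = vr, so b = vr/k.
Step 1: r = λ(v − 1)/(k − 1) = 2·(46 − 1)/(3 − 1) = 2·45/2 = 90/2 = 45.
Step 2: b = vr/k = 46·45/3 = 2070/3 = 690.
Check integrality: r = 45 ∈ Z ✓, b = 690 ∈ Z ✓.
(These identities are necessary conditions: they determine r and b for any design with these parameters, but do not by themselves prove that one exists.)

r = 45, b = 690.


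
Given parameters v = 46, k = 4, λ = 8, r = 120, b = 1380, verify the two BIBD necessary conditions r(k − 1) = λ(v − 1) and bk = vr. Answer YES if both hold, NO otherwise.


Condition (i): r(k − 1) = 120·3 = 360; λ(v − 1) = 8·45 = 360. Match? YES.
Condition (ii): bk = 1380·4 = 5520; vr = 46·120 = 5520. Match? YES.
Both conditions hold? YES.

YES


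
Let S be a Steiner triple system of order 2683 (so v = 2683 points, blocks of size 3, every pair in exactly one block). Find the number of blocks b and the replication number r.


An STS(v) is a 2-(v, 3, 1) BIBD: block size k = 3, λ = 1.
Replication: r(k − 1) = λ(v − 1) ⇒ r·2 = 2683 − 1 = 2682 ⇒ r = 1341.
Block count: bk = vr ⇒ b·3 = 2683·1341 = 3597903 ⇒ b = 1199301.

r = 1341, b = 1199301.


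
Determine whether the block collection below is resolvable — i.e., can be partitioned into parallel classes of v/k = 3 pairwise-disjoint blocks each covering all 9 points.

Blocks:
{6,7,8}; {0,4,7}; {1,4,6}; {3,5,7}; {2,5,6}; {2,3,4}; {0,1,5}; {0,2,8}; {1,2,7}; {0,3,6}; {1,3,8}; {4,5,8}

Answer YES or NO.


v = 9, block size k = 3, number of blocks = 12.
For resolvability, blocks must partition into parallel classes of size v/k = 3.
Total blocks must therefore be a multiple of 3: 12 = 3·4 + 0 ⇒ divisible ✓.
Greedy packing gives 4 candidate class(es). Each should be a full parallel class (size 3, covers all 9 points).
  Class 1 (3 blocks): {6,7,8}; {2,3,4}; {0,1,5}. Points covered: [0, 1, 2, 3, 4, 5, 6, 7, 8].
  Class 2 (3 blocks): {0,4,7}; {2,5,6}; {1,3,8}. Points covered: [0, 1, 2, 3, 4, 5, 6, 7, 8].
  Class 3 (3 blocks): {1,4,6}; {3,5,7}; {0,2,8}. Points covered: [0, 1, 2, 3, 4, 5, 6, 7, 8].
  Class 4 (3 blocks): {1,2,7}; {0,3,6}; {4,5,8}. Points covered: [0, 1, 2, 3, 4, 5, 6, 7, 8].
All classes full (size 3)? YES. All classes cover every point? YES.
Resolvable? YES.

YES
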